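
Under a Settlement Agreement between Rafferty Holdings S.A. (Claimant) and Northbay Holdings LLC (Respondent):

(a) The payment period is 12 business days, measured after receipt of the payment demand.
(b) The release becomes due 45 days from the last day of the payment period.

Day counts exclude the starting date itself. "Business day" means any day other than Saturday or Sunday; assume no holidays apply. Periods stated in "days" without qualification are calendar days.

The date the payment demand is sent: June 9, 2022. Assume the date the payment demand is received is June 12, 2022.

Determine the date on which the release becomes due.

August 12, 2022

From Sunday, June 12, 2022, 12 business days (Jun 13, Jun 14, Jun 15, Jun 16, …, Jun 24, Jun 27, Jun 28, skipping weekends) brings us to Tuesday, June 28, 2022, which is the last day of the payment period.
The date on which the release becomes due: 45 calendar days after June 28, 2022 is August 12, 2022.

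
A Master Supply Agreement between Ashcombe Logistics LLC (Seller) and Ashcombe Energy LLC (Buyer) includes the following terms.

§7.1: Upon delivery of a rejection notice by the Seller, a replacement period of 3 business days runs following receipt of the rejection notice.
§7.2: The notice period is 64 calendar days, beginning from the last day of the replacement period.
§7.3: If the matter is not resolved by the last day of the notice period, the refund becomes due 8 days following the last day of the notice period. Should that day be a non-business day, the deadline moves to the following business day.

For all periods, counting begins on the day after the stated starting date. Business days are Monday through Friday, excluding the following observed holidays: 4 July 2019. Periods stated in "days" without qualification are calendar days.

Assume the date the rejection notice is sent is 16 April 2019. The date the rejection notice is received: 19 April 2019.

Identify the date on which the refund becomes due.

5 July 2019

The last day of the replacement period: 3 business days after Friday, 19 April 2019, skipping weekends — Apr 22, Apr 23, Apr 24 — lands on Wednesday, 24 April 2019.
The last day of the notice period: 24 April 2019 + 64 days = 27 June 2019.
The date on which the refund becomes due: 8 calendar days after 27 June 2019 is 5 July 2019. 5 July 2019 is a Friday and is not a listed holiday, so no roll-forward applies.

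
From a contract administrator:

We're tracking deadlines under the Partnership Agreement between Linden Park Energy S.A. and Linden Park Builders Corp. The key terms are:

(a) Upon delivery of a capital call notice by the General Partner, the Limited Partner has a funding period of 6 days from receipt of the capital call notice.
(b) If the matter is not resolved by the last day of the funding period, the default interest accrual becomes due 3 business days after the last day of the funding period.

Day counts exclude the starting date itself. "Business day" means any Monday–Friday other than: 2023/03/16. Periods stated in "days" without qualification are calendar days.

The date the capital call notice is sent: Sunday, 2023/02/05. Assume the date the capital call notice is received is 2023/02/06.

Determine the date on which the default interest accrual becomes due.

The last day of the funding period: 2023/02/06 + 6 days = 2023/02/12.
From Sunday, 2023/02/12, 3 business days (Feb 13, Feb 14, Feb 15, skipping weekends) brings us to Wednesday, 2023/02/15, which is the date on which the default interest accrual becomes due.

2023/02/15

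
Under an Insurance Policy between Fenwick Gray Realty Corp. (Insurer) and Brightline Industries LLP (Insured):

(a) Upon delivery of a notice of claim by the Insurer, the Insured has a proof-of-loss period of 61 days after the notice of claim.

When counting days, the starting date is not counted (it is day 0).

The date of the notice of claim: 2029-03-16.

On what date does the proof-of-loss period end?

The last day of the proof-of-loss period: 2029-03-16 + 61 days = 2029-05-16.

2029-05-16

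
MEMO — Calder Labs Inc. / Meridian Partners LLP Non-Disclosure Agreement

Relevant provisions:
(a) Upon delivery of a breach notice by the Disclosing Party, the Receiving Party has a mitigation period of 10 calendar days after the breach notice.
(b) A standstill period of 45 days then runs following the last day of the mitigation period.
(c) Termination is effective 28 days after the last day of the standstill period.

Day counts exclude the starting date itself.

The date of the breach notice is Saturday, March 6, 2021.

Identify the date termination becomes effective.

May 28, 2021

The last day of the mitigation period: 10 calendar days after March 6, 2021 is March 16, 2021.
Adding 45 calendar days to March 16, 2021 gives April 30, 2021, which is the last day of the standstill period.
The date termination becomes effective: April 30, 2021 + 28 days = May 28, 2021.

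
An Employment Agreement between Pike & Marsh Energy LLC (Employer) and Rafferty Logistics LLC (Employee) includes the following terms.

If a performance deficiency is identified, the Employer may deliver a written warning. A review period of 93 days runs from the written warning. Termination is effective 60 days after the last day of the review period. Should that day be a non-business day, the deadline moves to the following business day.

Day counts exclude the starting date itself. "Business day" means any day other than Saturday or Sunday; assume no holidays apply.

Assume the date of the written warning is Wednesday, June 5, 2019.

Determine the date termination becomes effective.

November 5, 2019

The last day of the review period: June 5, 2019 + 93 days = September 6, 2019.
The date termination becomes effective: September 6, 2019 + 60 days = November 5, 2019. November 5, 2019 is a Tuesday, so no roll-forward applies.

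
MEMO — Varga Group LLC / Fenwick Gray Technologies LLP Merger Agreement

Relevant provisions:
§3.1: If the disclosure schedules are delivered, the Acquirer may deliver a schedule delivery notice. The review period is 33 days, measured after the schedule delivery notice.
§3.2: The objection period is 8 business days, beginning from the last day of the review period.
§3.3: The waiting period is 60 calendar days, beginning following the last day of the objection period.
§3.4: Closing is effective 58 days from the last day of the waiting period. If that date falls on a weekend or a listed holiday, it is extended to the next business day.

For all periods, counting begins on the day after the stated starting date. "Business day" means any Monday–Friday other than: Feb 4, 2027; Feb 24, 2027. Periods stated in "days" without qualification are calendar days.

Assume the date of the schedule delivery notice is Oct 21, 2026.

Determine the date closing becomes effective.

The last day of the review period: Oct 21, 2026 + 33 days = Nov 23, 2026.
The last day of the objection period: counting 8 business days from Monday, Nov 23, 2026 (Nov 24, Nov 25, Nov 26, Nov 27, Nov 30, Dec 1, Dec 2, Dec 3, skipping weekends) reaches Thursday, Dec 3, 2026.
The last day of the waiting period: 60 calendar days after Dec 3, 2026 is Feb 1, 2027.
Adding 58 calendar days to Feb 1, 2027 gives Mar 31, 2027, which is the date closing becomes effective. Mar 31, 2027 is a Wednesday and is not a listed holiday, so no roll-forward applies.

Mar 31, 2027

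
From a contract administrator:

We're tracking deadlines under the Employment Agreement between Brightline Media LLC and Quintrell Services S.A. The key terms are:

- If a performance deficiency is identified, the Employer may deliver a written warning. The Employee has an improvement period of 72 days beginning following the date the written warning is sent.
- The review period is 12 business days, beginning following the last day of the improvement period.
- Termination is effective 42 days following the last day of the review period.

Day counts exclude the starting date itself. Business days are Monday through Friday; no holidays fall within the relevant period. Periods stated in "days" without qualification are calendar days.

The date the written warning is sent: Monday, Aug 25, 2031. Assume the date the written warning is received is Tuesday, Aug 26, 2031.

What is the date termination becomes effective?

The last day of the improvement period: Aug 25, 2031 + 72 days = Nov 5, 2031.
The last day of the review period: 12 business days after Wednesday, Nov 5, 2031, skipping weekends — Nov 6, Nov 7, Nov 10, Nov 11, …, Nov 19, Nov 20, Nov 21 — lands on Friday, Nov 21, 2031.
Adding 42 calendar days to Nov 21, 2031 gives Jan 2, 2032, which is the date termination becomes effective.

Jan 2, 2032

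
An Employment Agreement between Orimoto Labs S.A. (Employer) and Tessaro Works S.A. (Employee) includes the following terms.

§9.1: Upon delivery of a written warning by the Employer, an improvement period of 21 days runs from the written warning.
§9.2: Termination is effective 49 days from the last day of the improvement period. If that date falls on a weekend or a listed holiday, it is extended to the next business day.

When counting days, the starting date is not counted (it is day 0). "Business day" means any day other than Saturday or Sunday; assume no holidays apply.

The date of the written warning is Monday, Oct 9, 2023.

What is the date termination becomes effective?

Dec 18, 2023

Adding 21 calendar days to Oct 9, 2023 gives Oct 30, 2023, which is the last day of the improvement period.
Adding 49 calendar days to Oct 30, 2023 gives Dec 18, 2023, which is the date termination becomes effective. Dec 18, 2023 is a Monday, so no roll-forward applies.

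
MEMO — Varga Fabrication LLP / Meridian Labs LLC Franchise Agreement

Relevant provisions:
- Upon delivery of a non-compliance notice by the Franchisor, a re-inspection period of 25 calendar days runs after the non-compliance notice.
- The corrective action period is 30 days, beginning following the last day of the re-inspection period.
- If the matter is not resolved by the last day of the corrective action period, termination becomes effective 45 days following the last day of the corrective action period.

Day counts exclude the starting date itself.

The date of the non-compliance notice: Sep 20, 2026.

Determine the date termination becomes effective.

Dec 29, 2026

The last day of the re-inspection period: 25 calendar days after Sep 20, 2026 is Oct 15, 2026.
Adding 30 calendar days to Oct 15, 2026 gives Nov 14, 2026, which is the last day of the corrective action period.
The date termination becomes effective: Nov 14, 2026 + 45 days = Dec 29, 2026.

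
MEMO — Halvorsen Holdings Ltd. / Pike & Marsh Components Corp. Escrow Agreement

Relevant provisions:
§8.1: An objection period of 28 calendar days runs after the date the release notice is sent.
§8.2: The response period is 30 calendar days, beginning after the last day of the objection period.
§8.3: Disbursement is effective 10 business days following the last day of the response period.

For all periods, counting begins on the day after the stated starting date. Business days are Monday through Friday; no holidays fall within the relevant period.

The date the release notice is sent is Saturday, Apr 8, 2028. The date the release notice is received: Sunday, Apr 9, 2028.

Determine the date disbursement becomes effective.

The last day of the objection period: Apr 8, 2028 + 28 days = May 6, 2028.
The last day of the response period: 30 calendar days after May 6, 2028 is Jun 5, 2028.
The date disbursement becomes effective: counting 10 business days from Monday, Jun 5, 2028 (Jun 6, Jun 7, Jun 8, Jun 9, Jun 12, Jun 13, Jun 14, Jun 15, Jun 16, Jun 19, skipping weekends) reaches Monday, Jun 19, 2028.

Jun 19, 2028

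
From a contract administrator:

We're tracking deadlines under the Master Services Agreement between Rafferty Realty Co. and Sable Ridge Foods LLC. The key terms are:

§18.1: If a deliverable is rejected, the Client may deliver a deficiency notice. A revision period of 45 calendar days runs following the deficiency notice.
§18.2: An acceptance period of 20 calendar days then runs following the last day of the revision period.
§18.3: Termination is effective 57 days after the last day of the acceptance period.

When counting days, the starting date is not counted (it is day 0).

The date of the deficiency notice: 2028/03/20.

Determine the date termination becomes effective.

Adding 45 calendar days to 2028/03/20 gives 2028/05/04, which is the last day of the revision period.
The last day of the acceptance period: 2028/05/04 + 20 days = 2028/05/24.
Adding 57 calendar days to 2028/05/24 gives 2028/07/20, which is the date termination becomes effective.

2028/07/20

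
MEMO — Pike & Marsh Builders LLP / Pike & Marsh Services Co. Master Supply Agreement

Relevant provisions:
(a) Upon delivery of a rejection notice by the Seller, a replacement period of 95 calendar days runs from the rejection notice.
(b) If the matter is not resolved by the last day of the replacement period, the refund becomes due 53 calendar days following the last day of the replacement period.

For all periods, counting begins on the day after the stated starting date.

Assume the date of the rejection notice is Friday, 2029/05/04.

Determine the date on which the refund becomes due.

2029/09/29

Adding 95 calendar days to 2029/05/04 gives 2029/08/07, which is the last day of the replacement period.
The date on which the refund becomes due: 2029/08/07 + 53 days = 2029/09/29.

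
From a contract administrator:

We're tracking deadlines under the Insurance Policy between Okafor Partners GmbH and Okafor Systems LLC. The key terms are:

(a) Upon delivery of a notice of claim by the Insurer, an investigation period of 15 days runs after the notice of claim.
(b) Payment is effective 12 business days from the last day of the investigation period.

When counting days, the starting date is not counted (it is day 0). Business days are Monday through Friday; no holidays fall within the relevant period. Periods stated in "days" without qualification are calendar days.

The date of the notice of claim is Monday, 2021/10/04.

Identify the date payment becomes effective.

Adding 15 calendar days to 2021/10/04 gives 2021/10/19, which is the last day of the investigation period.
The date payment becomes effective: counting 12 business days from Tuesday, 2021/10/19 (Oct 20, Oct 21, Oct 22, Oct 25, …, Nov 2, Nov 3, Nov 4, skipping weekends) reaches Thursday, 2021/11/04.

2021/11/04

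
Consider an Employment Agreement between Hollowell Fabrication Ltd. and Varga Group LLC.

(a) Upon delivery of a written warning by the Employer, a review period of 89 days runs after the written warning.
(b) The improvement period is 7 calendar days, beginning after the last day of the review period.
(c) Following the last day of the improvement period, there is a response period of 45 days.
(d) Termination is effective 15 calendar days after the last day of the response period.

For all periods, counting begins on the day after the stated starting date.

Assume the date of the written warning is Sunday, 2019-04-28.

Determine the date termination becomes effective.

The last day of the review period: 89 calendar days after 2019-04-28 is 2019-07-26.
The last day of the improvement period: 2019-07-26 + 7 days = 2019-08-02.
The last day of the response period: 45 calendar days after 2019-08-02 is 2019-09-16.
The date termination becomes effective: 15 calendar days after 2019-09-16 is 2019-10-01.

2019-10-01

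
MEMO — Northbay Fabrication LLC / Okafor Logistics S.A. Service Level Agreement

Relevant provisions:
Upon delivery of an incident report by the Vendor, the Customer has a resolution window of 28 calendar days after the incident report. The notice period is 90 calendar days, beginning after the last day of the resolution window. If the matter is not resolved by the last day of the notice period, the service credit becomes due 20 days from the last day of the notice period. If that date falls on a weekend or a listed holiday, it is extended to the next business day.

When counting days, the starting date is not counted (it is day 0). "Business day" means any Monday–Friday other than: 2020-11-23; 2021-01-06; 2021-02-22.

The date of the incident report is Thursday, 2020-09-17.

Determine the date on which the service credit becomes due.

The last day of the resolution window: 2020-09-17 + 28 days = 2020-10-15.
The last day of the notice period: 2020-10-15 + 90 days = 2021-01-13.
The date on which the service credit becomes due: 20 calendar days after 2021-01-13 is 2021-02-02. 2021-02-02 is a Tuesday and is not a listed holiday, so no roll-forward applies.

2021-02-02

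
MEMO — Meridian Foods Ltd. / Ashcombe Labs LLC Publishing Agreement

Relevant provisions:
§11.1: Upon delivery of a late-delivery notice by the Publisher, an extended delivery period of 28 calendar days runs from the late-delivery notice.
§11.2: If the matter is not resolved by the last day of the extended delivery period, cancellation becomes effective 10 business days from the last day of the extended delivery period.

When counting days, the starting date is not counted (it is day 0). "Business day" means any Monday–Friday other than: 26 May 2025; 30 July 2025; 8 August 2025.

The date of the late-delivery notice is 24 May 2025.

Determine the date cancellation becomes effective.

Adding 28 calendar days to 24 May 2025 gives 21 June 2025, which is the last day of the extended delivery period.
From Saturday, 21 June 2025, 10 business days (Jun 23, Jun 24, Jun 25, Jun 26, Jun 27, Jun 30, Jul 1, Jul 2, Jul 3, Jul 4, skipping weekends) brings us to Friday, 4 July 2025, which is the date cancellation becomes effective.

4 July 2025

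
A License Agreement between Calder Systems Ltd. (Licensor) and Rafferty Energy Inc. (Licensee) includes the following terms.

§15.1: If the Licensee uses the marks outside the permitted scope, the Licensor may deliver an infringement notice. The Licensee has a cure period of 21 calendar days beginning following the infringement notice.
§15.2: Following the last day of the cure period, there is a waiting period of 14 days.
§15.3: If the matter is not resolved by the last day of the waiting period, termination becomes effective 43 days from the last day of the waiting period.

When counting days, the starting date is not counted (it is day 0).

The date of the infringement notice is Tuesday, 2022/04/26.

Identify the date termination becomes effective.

The last day of the cure period: 21 calendar days after 2022/04/26 is 2022/05/17.
Adding 14 calendar days to 2022/05/17 gives 2022/05/31, which is the last day of the waiting period.
The date termination becomes effective: 43 calendar days after 2022/05/31 is 2022/07/13.

2022/07/13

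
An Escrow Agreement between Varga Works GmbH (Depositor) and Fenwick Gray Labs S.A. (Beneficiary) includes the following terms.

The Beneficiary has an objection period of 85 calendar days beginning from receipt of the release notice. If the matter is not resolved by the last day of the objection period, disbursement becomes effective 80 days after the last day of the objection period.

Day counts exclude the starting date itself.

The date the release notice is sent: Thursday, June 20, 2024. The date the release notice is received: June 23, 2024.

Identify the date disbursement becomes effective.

December 5, 2024

The last day of the objection period: 85 calendar days after June 23, 2024 is September 16, 2024.
Adding 80 calendar days to September 16, 2024 gives December 5, 2024, which is the date disbursement becomes effective.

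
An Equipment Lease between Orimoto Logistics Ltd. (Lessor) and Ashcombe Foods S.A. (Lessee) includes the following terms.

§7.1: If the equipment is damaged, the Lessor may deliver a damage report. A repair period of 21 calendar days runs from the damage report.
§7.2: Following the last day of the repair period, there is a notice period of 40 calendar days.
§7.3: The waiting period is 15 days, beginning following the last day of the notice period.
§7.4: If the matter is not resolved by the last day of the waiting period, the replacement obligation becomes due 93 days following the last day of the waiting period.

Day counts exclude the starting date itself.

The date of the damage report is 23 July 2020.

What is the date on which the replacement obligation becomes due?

8 January 2021

Adding 21 calendar days to 23 July 2020 gives 13 August 2020, which is the last day of the repair period.
The last day of the notice period: 13 August 2020 + 40 days = 22 September 2020.
The last day of the waiting period: 15 calendar days after 22 September 2020 is 7 October 2020.
Adding 93 calendar days to 7 October 2020 gives 8 January 2021, which is the date on which the replacement obligation becomes due.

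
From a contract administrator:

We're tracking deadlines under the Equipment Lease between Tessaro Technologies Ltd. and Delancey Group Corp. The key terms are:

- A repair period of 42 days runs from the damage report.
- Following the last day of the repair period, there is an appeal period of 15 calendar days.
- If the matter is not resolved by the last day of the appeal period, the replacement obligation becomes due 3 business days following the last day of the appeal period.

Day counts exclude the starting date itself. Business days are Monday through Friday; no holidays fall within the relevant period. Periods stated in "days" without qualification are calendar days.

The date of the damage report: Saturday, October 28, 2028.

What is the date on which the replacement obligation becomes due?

December 27, 2028

Adding 42 calendar days to October 28, 2028 gives December 9, 2028, which is the last day of the repair period.
Adding 15 calendar days to December 9, 2028 gives December 24, 2028, which is the last day of the appeal period.
The date on which the replacement obligation becomes due: 3 business days after Sunday, December 24, 2028, skipping weekends — Dec 25, Dec 26, Dec 27 — lands on Wednesday, December 27, 2028.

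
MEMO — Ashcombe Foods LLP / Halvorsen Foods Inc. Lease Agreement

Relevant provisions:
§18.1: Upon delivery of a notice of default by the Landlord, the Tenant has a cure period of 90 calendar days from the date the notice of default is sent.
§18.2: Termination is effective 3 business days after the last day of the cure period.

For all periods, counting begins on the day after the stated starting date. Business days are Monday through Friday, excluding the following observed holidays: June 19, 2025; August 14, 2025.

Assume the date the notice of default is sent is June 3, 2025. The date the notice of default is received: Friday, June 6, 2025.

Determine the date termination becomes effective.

The last day of the cure period: 90 calendar days after June 3, 2025 is September 1, 2025.
The date termination becomes effective: 3 business days after Monday, September 1, 2025, skipping weekends — Sep 2, Sep 3, Sep 4 — lands on Thursday, September 4, 2025.

September 4, 2025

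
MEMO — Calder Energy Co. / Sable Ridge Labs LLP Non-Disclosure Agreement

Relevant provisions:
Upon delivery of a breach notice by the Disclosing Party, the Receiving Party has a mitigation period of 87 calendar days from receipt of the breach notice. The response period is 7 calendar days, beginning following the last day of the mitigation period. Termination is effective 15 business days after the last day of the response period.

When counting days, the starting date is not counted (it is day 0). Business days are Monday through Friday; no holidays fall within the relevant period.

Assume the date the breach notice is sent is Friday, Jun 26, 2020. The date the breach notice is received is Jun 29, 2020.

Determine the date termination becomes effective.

Adding 87 calendar days to Jun 29, 2020 gives Sep 24, 2020, which is the last day of the mitigation period.
The last day of the response period: 7 calendar days after Sep 24, 2020 is Oct 1, 2020.
The date termination becomes effective: 15 business days after Thursday, Oct 1, 2020, skipping weekends — Oct 2, Oct 5, Oct 6, Oct 7, …, Oct 20, Oct 21, Oct 22 — lands on Thursday, Oct 22, 2020.

Oct 22, 2020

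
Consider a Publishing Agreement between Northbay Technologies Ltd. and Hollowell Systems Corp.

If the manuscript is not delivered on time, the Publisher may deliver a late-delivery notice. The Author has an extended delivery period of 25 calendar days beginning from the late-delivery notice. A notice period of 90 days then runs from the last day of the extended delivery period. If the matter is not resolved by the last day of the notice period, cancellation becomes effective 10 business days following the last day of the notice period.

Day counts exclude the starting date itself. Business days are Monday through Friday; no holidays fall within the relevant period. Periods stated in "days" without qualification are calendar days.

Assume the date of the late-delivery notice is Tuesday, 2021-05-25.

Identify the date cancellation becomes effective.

2021-10-01

The last day of the extended delivery period: 2021-05-25 + 25 days = 2021-06-19.
The last day of the notice period: 2021-06-19 + 90 days = 2021-09-17.
The date cancellation becomes effective: 10 business days after Friday, 2021-09-17, skipping weekends — Sep 20, Sep 21, Sep 22, Sep 23, Sep 24, Sep 27, Sep 28, Sep 29, Sep 30, Oct 1 — lands on Friday, 2021-10-01.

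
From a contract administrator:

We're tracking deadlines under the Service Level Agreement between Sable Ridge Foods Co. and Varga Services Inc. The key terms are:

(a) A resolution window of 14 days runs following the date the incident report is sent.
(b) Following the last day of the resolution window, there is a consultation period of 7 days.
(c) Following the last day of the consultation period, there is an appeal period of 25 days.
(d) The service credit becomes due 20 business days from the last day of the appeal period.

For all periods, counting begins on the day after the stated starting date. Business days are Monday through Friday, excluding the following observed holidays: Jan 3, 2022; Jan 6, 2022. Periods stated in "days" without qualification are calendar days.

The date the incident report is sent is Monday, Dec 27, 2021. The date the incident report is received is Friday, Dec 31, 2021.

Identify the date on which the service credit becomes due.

The last day of the resolution window: 14 calendar days after Dec 27, 2021 is Jan 10, 2022.
The last day of the consultation period: 7 calendar days after Jan 10, 2022 is Jan 17, 2022.
The last day of the appeal period: 25 calendar days after Jan 17, 2022 is Feb 11, 2022.
From Friday, Feb 11, 2022, 20 business days (Feb 14, Feb 15, Feb 16, Feb 17, …, Mar 9, Mar 10, Mar 11, skipping weekends) brings us to Friday, Mar 11, 2022, which is the date on which the service credit becomes due.

Mar 11, 2022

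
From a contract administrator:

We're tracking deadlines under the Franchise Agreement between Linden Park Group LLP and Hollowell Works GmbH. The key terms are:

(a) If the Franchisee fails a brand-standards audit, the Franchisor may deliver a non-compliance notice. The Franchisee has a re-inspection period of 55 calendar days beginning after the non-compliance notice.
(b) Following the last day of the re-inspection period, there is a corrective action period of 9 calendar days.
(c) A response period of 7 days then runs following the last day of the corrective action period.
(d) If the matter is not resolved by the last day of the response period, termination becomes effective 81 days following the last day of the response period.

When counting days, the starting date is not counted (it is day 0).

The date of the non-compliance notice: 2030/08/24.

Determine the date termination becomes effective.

2031/01/23

The last day of the re-inspection period: 55 calendar days after 2030/08/24 is 2030/10/18.
Adding 9 calendar days to 2030/10/18 gives 2030/10/27, which is the last day of the corrective action period.
Adding 7 calendar days to 2030/10/27 gives 2030/11/03, which is the last day of the response period.
The date termination becomes effective: 2030/11/03 + 81 days = 2031/01/23.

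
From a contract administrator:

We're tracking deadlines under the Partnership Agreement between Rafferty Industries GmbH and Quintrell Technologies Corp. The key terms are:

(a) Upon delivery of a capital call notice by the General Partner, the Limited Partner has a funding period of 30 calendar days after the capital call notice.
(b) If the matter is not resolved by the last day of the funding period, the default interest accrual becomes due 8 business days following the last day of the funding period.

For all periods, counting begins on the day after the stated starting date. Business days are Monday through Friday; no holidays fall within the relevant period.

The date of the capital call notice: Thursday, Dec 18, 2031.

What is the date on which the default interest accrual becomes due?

Adding 30 calendar days to Dec 18, 2031 gives Jan 17, 2032, which is the last day of the funding period.
From Saturday, Jan 17, 2032, 8 business days (Jan 19, Jan 20, Jan 21, Jan 22, Jan 23, Jan 26, Jan 27, Jan 28, skipping weekends) brings us to Wednesday, Jan 28, 2032, which is the date on which the default interest accrual becomes due.

Jan 28, 2032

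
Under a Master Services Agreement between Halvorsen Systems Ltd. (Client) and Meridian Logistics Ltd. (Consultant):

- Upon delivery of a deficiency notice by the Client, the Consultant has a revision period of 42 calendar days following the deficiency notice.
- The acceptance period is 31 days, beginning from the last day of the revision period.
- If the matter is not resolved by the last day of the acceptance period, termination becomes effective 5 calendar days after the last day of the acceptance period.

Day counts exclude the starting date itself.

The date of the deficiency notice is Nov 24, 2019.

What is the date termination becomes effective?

Feb 10, 2020

The last day of the revision period: Nov 24, 2019 + 42 days = Jan 5, 2020.
The last day of the acceptance period: 31 calendar days after Jan 5, 2020 is Feb 5, 2020.
The date termination becomes effective: 5 calendar days after Feb 5, 2020 is Feb 10, 2020.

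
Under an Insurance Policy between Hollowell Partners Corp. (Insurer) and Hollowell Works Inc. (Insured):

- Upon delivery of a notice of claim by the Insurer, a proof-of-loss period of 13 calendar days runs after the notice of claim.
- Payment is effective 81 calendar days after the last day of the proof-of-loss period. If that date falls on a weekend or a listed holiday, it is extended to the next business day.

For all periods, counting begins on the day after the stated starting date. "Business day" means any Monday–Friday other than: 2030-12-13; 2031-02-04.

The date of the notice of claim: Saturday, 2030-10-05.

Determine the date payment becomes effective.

2031-01-07

The last day of the proof-of-loss period: 2030-10-05 + 13 days = 2030-10-18.
The date payment becomes effective: 81 calendar days after 2030-10-18 is 2031-01-07. 2031-01-07 is a Tuesday and is not a listed holiday, so no roll-forward applies.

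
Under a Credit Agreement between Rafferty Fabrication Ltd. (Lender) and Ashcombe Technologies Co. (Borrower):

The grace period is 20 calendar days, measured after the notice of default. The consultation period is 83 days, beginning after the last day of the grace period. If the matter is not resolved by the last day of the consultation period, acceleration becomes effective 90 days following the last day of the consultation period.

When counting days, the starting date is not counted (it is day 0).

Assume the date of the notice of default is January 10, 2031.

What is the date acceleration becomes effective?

Adding 20 calendar days to January 10, 2031 gives January 30, 2031, which is the last day of the grace period.
Adding 83 calendar days to January 30, 2031 gives April 23, 2031, which is the last day of the consultation period.
The date acceleration becomes effective: 90 calendar days after April 23, 2031 is July 22, 2031.

July 22, 2031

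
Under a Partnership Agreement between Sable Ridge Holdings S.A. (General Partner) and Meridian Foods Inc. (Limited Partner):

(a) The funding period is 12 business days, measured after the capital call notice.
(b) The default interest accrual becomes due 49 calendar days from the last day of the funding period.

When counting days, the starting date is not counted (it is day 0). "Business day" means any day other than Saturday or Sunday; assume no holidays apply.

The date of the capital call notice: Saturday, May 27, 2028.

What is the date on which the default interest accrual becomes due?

Aug 1, 2028

The last day of the funding period: 12 business days after Saturday, May 27, 2028, skipping weekends — May 29, May 30, May 31, Jun 1, …, Jun 9, Jun 12, Jun 13 — lands on Tuesday, Jun 13, 2028.
The date on which the default interest accrual becomes due: 49 calendar days after Jun 13, 2028 is Aug 1, 2028.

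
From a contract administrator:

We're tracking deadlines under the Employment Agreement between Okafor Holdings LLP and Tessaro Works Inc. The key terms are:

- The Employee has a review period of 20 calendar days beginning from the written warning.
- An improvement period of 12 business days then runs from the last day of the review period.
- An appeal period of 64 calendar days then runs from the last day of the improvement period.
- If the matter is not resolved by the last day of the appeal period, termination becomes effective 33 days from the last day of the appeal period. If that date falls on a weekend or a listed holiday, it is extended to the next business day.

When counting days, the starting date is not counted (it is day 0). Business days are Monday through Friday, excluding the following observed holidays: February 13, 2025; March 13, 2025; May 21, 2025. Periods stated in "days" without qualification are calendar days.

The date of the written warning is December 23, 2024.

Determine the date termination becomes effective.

May 5, 2025

The last day of the review period: 20 calendar days after December 23, 2024 is January 12, 2025.
From Sunday, January 12, 2025, 12 business days (Jan 13, Jan 14, Jan 15, Jan 16, …, Jan 24, Jan 27, Jan 28, skipping weekends) brings us to Tuesday, January 28, 2025, which is the last day of the improvement period.
The last day of the appeal period: 64 calendar days after January 28, 2025 is April 2, 2025.
The date termination becomes effective: April 2, 2025 + 33 days = May 5, 2025. May 5, 2025 is a Monday and is not a listed holiday, so no roll-forward applies.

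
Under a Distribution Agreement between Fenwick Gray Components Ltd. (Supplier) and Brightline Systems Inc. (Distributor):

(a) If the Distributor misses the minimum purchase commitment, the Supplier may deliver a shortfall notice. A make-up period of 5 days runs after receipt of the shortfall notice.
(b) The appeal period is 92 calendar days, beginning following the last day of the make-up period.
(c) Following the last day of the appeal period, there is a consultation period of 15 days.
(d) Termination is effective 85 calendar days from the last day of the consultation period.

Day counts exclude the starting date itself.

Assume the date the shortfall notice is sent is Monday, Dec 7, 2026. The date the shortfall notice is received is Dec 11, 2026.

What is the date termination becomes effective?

The last day of the make-up period: 5 calendar days after Dec 11, 2026 is Dec 16, 2026.
Adding 92 calendar days to Dec 16, 2026 gives Mar 18, 2027, which is the last day of the appeal period.
The last day of the consultation period: Mar 18, 2027 + 15 days = Apr 2, 2027.
The date termination becomes effective: Apr 2, 2027 + 85 days = Jun 26, 2027.

Jun 26, 2027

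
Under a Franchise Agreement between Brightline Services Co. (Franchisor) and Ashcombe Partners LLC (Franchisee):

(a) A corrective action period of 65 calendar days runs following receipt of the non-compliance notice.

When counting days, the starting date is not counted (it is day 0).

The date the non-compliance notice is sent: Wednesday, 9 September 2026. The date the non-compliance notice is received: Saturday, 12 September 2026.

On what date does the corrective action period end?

The last day of the corrective action period: 12 September 2026 + 65 days = 16 November 2026.

16 November 2026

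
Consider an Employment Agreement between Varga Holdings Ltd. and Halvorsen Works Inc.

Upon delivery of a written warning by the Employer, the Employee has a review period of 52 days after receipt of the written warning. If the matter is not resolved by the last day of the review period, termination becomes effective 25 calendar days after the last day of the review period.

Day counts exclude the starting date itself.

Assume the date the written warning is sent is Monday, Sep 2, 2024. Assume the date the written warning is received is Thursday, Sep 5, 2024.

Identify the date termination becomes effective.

The last day of the review period: 52 calendar days after Sep 5, 2024 is Oct 27, 2024.
The date termination becomes effective: Oct 27, 2024 + 25 days = Nov 21, 2024.

Nov 21, 2024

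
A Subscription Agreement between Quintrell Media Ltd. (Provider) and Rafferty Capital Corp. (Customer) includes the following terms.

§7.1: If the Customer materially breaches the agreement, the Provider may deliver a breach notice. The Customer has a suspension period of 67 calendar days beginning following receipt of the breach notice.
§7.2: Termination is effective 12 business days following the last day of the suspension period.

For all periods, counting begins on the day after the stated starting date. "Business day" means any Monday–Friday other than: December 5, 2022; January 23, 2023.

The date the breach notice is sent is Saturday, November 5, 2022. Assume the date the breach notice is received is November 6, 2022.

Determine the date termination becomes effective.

The last day of the suspension period: 67 calendar days after November 6, 2022 is January 12, 2023.
The date termination becomes effective: 12 business days after Thursday, January 12, 2023, skipping weekends and the listed holiday on Jan 23 — Jan 13, Jan 16, Jan 17, Jan 18, …, Jan 27, Jan 30, Jan 31 — lands on Tuesday, January 31, 2023.

January 31, 2023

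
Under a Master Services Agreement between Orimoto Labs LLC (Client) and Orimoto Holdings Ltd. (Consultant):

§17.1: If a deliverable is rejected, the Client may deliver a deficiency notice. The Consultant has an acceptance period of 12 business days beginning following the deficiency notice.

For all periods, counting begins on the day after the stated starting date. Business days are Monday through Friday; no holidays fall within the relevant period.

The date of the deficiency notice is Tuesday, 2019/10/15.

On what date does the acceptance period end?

2019/10/31

The last day of the acceptance period: counting 12 business days from Tuesday, 2019/10/15 (Oct 16, Oct 17, Oct 18, Oct 21, …, Oct 29, Oct 30, Oct 31, skipping weekends) reaches Thursday, 2019/10/31.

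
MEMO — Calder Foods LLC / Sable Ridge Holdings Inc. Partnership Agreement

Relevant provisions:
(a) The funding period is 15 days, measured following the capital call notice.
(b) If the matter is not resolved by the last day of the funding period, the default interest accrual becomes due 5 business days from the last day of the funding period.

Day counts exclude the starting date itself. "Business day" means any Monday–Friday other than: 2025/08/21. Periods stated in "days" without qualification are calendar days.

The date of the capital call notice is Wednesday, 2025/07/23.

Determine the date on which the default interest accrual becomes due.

2025/08/14

The last day of the funding period: 15 calendar days after 2025/07/23 is 2025/08/07.
The date on which the default interest accrual becomes due: counting 5 business days from Thursday, 2025/08/07 (Aug 8, Aug 11, Aug 12, Aug 13, Aug 14, skipping weekends) reaches Thursday, 2025/08/14.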